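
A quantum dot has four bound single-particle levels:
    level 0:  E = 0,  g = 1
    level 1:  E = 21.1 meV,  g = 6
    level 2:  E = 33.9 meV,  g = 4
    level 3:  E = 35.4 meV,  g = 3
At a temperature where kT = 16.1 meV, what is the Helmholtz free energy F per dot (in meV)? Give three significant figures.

Eᵢ/kT = 0, 1.3106, 2.1056, 2.1988.
Z = Σ gᵢe^(−Eᵢ/kT) = 1·e^(−0) + 6·e^(−1.3106) + 4·e^(−2.1056) + 3·e^(−2.1988) = 1.0000 + 1.6179 + 0.48709 + 0.33281 = 3.4378.
F = −kT ln Z = −16.1 × ln(3.4378) = −16.1 × 1.2348 = -19.9 meV.

-19.9 meV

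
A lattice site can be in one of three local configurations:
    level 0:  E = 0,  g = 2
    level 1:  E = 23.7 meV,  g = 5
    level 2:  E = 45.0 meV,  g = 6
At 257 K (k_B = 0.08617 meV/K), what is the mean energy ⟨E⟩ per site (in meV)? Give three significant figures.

k_BT = 0.08617 × 257 K = 22.146 meV.
Eᵢ/kT = 0, 1.0702, 2.0320.
Z = Σ gᵢe^(−Eᵢ/kT) = 2·e^(−0) + 5·e^(−1.0702) + 6·e^(−2.0320) = 2.0000 + 1.7147 + 0.78644 = 4.5011.
⟨E⟩ = Σ Eᵢ gᵢe^(−Eᵢ/kT) / Z = (0·2.0000 + 23.7·1.7147 + 45.0·0.78644) / 4.5011 = 16.9 meV.

16.9 meV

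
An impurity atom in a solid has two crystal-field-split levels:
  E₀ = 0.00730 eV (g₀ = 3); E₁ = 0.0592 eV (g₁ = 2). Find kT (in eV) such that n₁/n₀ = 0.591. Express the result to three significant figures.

n₁/n₀ = (g₁/g₀) exp[−(E₁−E₀)/kT] = 0.591.
⇒ (E₁−E₀)/kT = ln((2/3)/0.591) = ln(1.1280) = 0.12045.
kT = 0.05190 eV / 0.12045 = 0.431 eV.

0.431 eV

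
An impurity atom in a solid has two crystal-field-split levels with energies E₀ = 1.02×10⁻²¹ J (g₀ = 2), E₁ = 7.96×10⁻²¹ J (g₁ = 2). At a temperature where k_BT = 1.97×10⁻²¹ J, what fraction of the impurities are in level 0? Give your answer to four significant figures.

Eᵢ/kT = 0.517766, 4.04061.
Z = Σ gᵢe^(−Eᵢ/kT) = 2·e^(−0.517766) + 2·e^(−4.04061) = 1.19170 + 0.0351735 = 1.22687.
P₀ = g₀ e^(−E₀/kT) / Z = 1.19170/1.22687 = 0.9713.

0.9713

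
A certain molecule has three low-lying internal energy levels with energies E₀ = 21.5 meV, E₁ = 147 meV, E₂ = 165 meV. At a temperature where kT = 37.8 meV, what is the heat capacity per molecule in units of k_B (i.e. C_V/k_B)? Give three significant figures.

0.645

Eᵢ/kT = 0.56878, 3.8889, 4.3651.
Z = Σ e^(−Eᵢ/kT) = e^(−0.56878) + e^(−3.8889) + e^(−4.3651) = 0.56622 + 0.020468 + 0.012713 = 0.59940.
⟨E⟩ = 28.829 meV, ⟨E²⟩ = 1752.0 meV².
C_V/k_B = (⟨E²⟩ − ⟨E⟩²)/(kT)² = (1752.0 − 831.11)/1428.8 = 0.645.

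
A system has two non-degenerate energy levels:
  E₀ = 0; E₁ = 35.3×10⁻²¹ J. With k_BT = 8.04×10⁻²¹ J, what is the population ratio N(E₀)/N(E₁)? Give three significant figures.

n₀/n₁ = exp[−(E₀−E₁)/kT] = exp(−(-35.3 ×10⁻²¹ J)/(8.04 ×10⁻²¹ J)) = exp(4.3905) = 80.7.

80.7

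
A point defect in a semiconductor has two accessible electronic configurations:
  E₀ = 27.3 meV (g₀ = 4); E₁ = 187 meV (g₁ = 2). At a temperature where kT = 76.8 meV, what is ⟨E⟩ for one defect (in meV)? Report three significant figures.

Eᵢ/kT = 0.35547, 2.4349.
Z = Σ gᵢe^(−Eᵢ/kT) = 4·e^(−0.35547) + 2·e^(−2.4349) = 2.8034 + 0.17521 = 2.9786.
⟨E⟩ = Σ Eᵢ gᵢe^(−Eᵢ/kT) / Z = (27.3·2.8034 + 187·0.17521) / 2.9786 = 36.7 meV.

36.7 meV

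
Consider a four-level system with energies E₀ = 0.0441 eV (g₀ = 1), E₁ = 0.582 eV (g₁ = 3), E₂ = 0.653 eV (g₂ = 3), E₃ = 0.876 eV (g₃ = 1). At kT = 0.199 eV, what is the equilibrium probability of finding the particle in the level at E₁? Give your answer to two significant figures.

Eᵢ/kT = 0.2216, 2.925, 3.281, 4.402.
Z = Σ gᵢe^(−Eᵢ/kT) = 1·e^(−0.2216) + 3·e^(−2.925) + 3·e^(−3.281) + 1·e^(−4.402) = 0.8012 + 0.1610 + 0.1128 + 0.01225 = 1.087.
P₁ = g₁ e^(−E₁/kT) / Z = 0.1610/1.087 = 0.15.

0.15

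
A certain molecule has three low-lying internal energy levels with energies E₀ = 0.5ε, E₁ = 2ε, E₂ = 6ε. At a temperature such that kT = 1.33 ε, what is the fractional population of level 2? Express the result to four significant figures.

0.01194

Eᵢ/kT = 0.375940, 1.50376, 4.51128.
Z = Σ e^(−Eᵢ/kT) = e^(−0.375940) + e^(−1.50376) + e^(−4.51128) = 0.686644 + 0.222293 + 0.0109844 = 0.919921.
P₂ = e^(−E₂/kT) / Z = 0.0109844/0.919921 = 0.01194.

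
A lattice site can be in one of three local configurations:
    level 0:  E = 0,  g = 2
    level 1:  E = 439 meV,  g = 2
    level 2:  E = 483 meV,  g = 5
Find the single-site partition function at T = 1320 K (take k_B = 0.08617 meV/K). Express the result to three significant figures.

Z = 2.11

k_BT = 0.08617 × 1320 K = 113.74 meV.
Eᵢ/kT = 0, 3.8597, 4.2465.
Z = Σ gᵢe^(−Eᵢ/kT) = 2·e^(−0) + 2·e^(−3.8597) + 5·e^(−4.2465) = 2.0000 + 0.042149 + 0.071571 = 2.1137.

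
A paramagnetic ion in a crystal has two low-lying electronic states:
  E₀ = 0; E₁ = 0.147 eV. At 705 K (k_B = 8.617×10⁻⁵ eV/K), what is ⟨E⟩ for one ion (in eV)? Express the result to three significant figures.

0.0120 eV

k_BT = 8.617×10⁻⁵ × 705 K = 0.060750 eV.
Eᵢ/kT = 0, 2.4198.
Z = Σ e^(−Eᵢ/kT) = e^(−0) + e^(−2.4198) = 1.0000 + 0.088939 = 1.0889.
⟨E⟩ = Σ Eᵢ e^(−Eᵢ/kT) / Z = (0·1.0000 + 0.147·0.088939) / 1.0889 = 0.0120 eV.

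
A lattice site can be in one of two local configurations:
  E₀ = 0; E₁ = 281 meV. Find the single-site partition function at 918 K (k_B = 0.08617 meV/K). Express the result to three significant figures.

k_BT = 0.08617 × 918 K = 79.104 meV.
Eᵢ/kT = 0, 3.5523.
Z = Σ e^(−Eᵢ/kT) = e^(−0) + e^(−3.5523) = 1.0000 + 0.028659 = 1.0287.

Z = 1.03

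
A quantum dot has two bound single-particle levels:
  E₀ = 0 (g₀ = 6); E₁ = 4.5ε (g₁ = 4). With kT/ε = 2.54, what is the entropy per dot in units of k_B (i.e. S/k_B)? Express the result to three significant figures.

2.08

Eᵢ/kT = 0, 1.7717.
Z = Σ gᵢe^(−Eᵢ/kT) = 6·e^(−0) + 4·e^(−1.7717) = 6.0000 + 0.68017 = 6.6802.
⟨E⟩ = Σ EᵢPᵢ = 0.45818 ε.
S/k_B = ln Z + ⟨E⟩/kT = ln(6.6802) + 0.45818/2.54 = 1.8991 + 0.18039 = 2.08.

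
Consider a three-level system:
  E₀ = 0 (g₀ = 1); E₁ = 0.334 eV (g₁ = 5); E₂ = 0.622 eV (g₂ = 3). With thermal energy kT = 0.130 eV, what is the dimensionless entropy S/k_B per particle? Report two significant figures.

Eᵢ/kT = 0, 2.569, 4.785.
Z = Σ gᵢe^(−Eᵢ/kT) = 1·e^(−0) + 5·e^(−2.569) + 3·e^(−4.785) = 1.000 + 0.3831 + 0.02506 = 1.408.
⟨E⟩ = Σ EᵢPᵢ = 0.1019 eV.
S/k_B = ln Z + ⟨E⟩/kT = ln(1.408) + 0.1019/0.130 = 0.3422 + 0.7838 = 1.1.

1.1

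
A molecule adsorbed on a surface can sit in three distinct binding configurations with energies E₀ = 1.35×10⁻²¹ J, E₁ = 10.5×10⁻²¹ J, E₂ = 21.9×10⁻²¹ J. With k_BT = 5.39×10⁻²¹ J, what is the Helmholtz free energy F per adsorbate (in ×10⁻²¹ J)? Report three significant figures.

Eᵢ/kT = 0.25046, 1.9481, 4.0631.
Z = Σ e^(−Eᵢ/kT) = e^(−0.25046) + e^(−1.9481) + e^(−4.0631) = 0.77844 + 0.14254 + 0.017196 = 0.93818.
F = −kT ln Z = −5.39 × ln(0.93818) = −5.39 × -0.063813 = 0.344 ×10⁻²¹ J.

0.344 ×10⁻²¹ J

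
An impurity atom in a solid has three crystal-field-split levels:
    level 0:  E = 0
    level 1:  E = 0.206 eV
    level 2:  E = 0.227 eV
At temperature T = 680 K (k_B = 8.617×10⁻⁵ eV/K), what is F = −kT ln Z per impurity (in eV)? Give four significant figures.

-0.002887 eV

k_BT = 8.617×10⁻⁵ × 680 K = 0.0585956 eV.
Eᵢ/kT = 0, 3.51562, 3.87401.
Z = Σ e^(−Eᵢ/kT) = e^(−0) + e^(−3.51562) + e^(−3.87401) = 1.00000 + 0.0297294 + 0.0207749 = 1.05050.
F = −kT ln Z = −0.0585956 × ln(1.05050) = −0.0585956 × 0.0492662 = -0.002887 eV.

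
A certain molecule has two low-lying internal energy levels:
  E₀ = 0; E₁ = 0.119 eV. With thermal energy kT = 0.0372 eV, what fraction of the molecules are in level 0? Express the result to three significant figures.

0.961

Eᵢ/kT = 0, 3.1989.
Z = Σ e^(−Eᵢ/kT) = e^(−0) + e^(−3.1989) = 1.0000 + 0.040807 = 1.0408.
P₀ = e^(−E₀/kT) / Z = 1.0000/1.0408 = 0.961.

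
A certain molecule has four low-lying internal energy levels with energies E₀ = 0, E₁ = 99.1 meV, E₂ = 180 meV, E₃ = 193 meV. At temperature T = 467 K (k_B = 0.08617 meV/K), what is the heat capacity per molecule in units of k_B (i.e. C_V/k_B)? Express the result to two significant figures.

0.77

k_BT = 0.08617 × 467 K = 40.24 meV.
Eᵢ/kT = 0, 2.463, 4.473, 4.796.
Z = Σ e^(−Eᵢ/kT) = e^(−0) + e^(−2.463) + e^(−4.473) + e^(−4.796) = 1.000 + 0.08518 + 0.01141 + 0.008263 = 1.105.
⟨E⟩ = 10.94 meV, ⟨E²⟩ = 1370 meV².
C_V/k_B = (⟨E²⟩ − ⟨E⟩²)/(kT)² = (1370 − 119.7)/1619 = 0.77.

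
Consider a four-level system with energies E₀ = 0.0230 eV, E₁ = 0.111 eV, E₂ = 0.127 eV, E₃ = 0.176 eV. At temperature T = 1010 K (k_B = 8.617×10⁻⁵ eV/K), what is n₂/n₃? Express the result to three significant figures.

k_BT = 8.617×10⁻⁵ × 1010 K = 0.087032 eV.
n₂/n₃ = exp[−(E₂−E₃)/kT] = exp(−(-0.049 eV)/(0.087032 eV)) = exp(0.56301) = 1.76.

1.76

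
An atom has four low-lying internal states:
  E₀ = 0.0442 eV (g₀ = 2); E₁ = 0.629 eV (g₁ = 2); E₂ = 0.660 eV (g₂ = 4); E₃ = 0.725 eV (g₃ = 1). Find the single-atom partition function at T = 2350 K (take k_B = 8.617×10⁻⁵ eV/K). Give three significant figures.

Z = 1.88

k_BT = 8.617×10⁻⁵ × 2350 K = 0.20250 eV.
Eᵢ/kT = 0.21827, 3.1062, 3.2593, 3.5802.
Z = Σ gᵢe^(−Eᵢ/kT) = 2·e^(−0.21827) + 2·e^(−3.1062) + 4·e^(−3.2593) + 1·e^(−3.5802) = 1.6078 + 0.089542 + 0.15366 + 0.027870 = 1.8789.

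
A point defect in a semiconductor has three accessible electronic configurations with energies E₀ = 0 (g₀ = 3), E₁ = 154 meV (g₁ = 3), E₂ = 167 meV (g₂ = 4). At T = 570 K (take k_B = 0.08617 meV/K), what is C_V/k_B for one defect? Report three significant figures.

k_BT = 0.08617 × 570 K = 49.117 meV.
Eᵢ/kT = 0, 3.1354, 3.4000.
Z = Σ gᵢe^(−Eᵢ/kT) = 3·e^(−0) + 3·e^(−3.1354) + 4·e^(−3.4000) = 3.0000 + 0.13045 + 0.13349 = 3.2639.
⟨E⟩ = 12.985 meV, ⟨E²⟩ = 2088.5 meV².
C_V/k_B = (⟨E²⟩ − ⟨E⟩²)/(kT)² = (2088.5 − 168.61)/2412.5 = 0.796.

0.796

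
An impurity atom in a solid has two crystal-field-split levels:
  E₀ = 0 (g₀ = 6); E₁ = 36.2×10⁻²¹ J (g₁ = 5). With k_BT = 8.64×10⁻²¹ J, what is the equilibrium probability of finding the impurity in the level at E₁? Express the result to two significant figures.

Eᵢ/kT = 0, 4.190.
Z = Σ gᵢe^(−Eᵢ/kT) = 6·e^(−0) + 5·e^(−4.190) = 6.000 + 0.07573 = 6.076.
P₁ = g₁ e^(−E₁/kT) / Z = 0.07573/6.076 = 0.012.

0.012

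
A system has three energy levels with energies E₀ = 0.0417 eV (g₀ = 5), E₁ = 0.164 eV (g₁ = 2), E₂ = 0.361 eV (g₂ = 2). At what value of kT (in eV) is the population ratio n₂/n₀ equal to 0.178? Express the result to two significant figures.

0.39 eV

n₂/n₀ = (g₂/g₀) exp[−(E₂−E₀)/kT] = 0.178.
⇒ (E₂−E₀)/kT = ln((2/5)/0.178) = ln(2.247) = 0.8096.
kT = 0.3193 eV / 0.8096 = 0.39 eV.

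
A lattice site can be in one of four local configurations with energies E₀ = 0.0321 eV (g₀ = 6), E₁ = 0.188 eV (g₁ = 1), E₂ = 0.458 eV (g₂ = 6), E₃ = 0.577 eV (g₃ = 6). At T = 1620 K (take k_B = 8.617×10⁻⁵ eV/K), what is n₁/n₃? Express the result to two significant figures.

k_BT = 8.617×10⁻⁵ × 1620 K = 0.1396 eV.
n₁/n₃ = (g₁/g₃) exp[−(E₁−E₃)/kT] = (1/6) × exp(−(-0.389 eV)/(0.1396 eV)) = (1/6) × exp(2.787) = 2.7.

2.7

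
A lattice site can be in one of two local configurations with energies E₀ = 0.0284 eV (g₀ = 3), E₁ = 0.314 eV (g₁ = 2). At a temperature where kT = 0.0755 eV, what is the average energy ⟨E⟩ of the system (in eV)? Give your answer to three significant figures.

Eᵢ/kT = 0.37616, 4.1589.
Z = Σ gᵢe^(−Eᵢ/kT) = 3·e^(−0.37616) + 2·e^(−4.1589) = 2.0595 + 0.031249 = 2.0907.
⟨E⟩ = Σ Eᵢ gᵢe^(−Eᵢ/kT) / Z = (0.0284·2.0595 + 0.314·0.031249) / 2.0907 = 0.0327 eV.

0.0327 eV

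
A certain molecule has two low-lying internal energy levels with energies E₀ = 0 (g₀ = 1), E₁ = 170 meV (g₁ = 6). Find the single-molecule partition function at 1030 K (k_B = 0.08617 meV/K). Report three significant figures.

Z = 1.88

k_BT = 0.08617 × 1030 K = 88.755 meV.
Eᵢ/kT = 0, 1.9154.
Z = Σ gᵢe^(−Eᵢ/kT) = 1·e^(−0) + 6·e^(−1.9154) = 1.0000 + 0.88370 = 1.8837.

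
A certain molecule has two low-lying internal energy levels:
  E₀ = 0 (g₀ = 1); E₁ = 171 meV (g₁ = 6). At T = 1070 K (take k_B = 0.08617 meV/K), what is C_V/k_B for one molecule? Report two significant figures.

k_BT = 0.08617 × 1070 K = 92.20 meV.
Eᵢ/kT = 0, 1.855.
Z = Σ gᵢe^(−Eᵢ/kT) = 1·e^(−0) + 6·e^(−1.855) = 1.000 + 0.9387 = 1.939.
⟨E⟩ = 82.78 meV, ⟨E²⟩ = 14160 meV².
C_V/k_B = (⟨E²⟩ − ⟨E⟩²)/(kT)² = (14160 − 6853)/8501 = 0.86.

0.86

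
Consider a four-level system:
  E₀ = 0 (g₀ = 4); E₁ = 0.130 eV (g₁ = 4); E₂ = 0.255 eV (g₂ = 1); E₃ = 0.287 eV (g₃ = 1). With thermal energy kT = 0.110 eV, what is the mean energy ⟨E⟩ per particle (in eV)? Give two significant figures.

Eᵢ/kT = 0, 1.182, 2.318, 2.609.
Z = Σ gᵢe^(−Eᵢ/kT) = 4·e^(−0) + 4·e^(−1.182) + 1·e^(−2.318) + 1·e^(−2.609) = 4.000 + 1.227 + 0.09847 + 0.07361 = 5.399.
⟨E⟩ = Σ Eᵢ gᵢe^(−Eᵢ/kT) / Z = (0·4.000 + 0.130·1.227 + 0.255·0.09847 + 0.287·0.07361) / 5.399 = 0.038 eV.

0.038 eV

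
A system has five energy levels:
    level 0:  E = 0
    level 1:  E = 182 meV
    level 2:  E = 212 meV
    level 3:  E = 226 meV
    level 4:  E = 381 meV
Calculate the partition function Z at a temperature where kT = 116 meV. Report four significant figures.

Eᵢ/kT = 0, 1.56897, 1.82759, 1.94828, 3.28448.
Z = Σ e^(−Eᵢ/kT) = e^(−0) + e^(−1.56897) + e^(−1.82759) + e^(−1.94828) + e^(−3.28448) = 1.00000 + 0.208260 + 0.160801 + 0.142519 + 0.0374601 = 1.54904.

Z = 1.549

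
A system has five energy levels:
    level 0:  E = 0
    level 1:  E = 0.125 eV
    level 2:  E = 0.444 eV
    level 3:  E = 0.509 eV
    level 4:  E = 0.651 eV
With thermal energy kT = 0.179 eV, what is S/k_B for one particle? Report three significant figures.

1.00

Eᵢ/kT = 0, 0.69832, 2.4804, 2.8436, 3.6369.
Z = Σ e^(−Eᵢ/kT) = e^(−0) + e^(−0.69832) + e^(−2.4804) + e^(−2.8436) + e^(−3.6369) = 1.0000 + 0.49742 + 0.083710 + 0.058216 + 0.026334 = 1.6657.
⟨E⟩ = Σ EᵢPᵢ = 0.087723 eV.
S/k_B = ln Z + ⟨E⟩/kT = ln(1.6657) + 0.087723/0.179 = 0.51025 + 0.49007 = 1.00.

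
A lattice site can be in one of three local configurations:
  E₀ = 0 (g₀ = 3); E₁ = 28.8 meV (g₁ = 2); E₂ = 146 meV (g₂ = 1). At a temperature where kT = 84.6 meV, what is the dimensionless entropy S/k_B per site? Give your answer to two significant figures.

Eᵢ/kT = 0, 0.3404, 1.726.
Z = Σ gᵢe^(−Eᵢ/kT) = 3·e^(−0) + 2·e^(−0.3404) + 1·e^(−1.726) = 3.000 + 1.423 + 0.1780 = 4.601.
⟨E⟩ = Σ EᵢPᵢ = 14.56 meV.
S/k_B = ln Z + ⟨E⟩/kT = ln(4.601) + 14.56/84.6 = 1.526 + 0.1721 = 1.7.

1.7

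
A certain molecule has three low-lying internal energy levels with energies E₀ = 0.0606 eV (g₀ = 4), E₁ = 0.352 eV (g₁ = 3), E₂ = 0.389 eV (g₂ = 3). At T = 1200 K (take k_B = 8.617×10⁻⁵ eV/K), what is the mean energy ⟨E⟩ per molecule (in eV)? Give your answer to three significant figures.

0.0823 eV

k_BT = 8.617×10⁻⁵ × 1200 K = 0.10340 eV.
Eᵢ/kT = 0.58607, 3.4043, 3.7621.
Z = Σ gᵢe^(−Eᵢ/kT) = 4·e^(−0.58607) + 3·e^(−3.4043) + 3·e^(−3.7621) = 2.2260 + 0.099690 + 0.069705 = 2.3954.
⟨E⟩ = Σ Eᵢ gᵢe^(−Eᵢ/kT) / Z = (0.0606·2.2260 + 0.352·0.099690 + 0.389·0.069705) / 2.3954 = 0.0823 eV.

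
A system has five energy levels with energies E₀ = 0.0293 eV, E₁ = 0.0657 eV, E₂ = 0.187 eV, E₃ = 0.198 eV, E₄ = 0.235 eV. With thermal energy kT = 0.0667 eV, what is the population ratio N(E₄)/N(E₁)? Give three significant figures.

n₄/n₁ = exp[−(E₄−E₁)/kT] = exp(−(0.1693 eV)/(0.0667 eV)) = exp(-2.5382) = 0.0790.

0.0790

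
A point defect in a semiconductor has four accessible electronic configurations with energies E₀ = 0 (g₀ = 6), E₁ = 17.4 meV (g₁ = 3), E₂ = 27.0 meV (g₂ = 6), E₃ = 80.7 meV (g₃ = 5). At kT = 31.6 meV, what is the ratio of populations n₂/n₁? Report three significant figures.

1.48

n₂/n₁ = (g₂/g₁) exp[−(E₂−E₁)/kT] = (6/3) × exp(−(9.6 meV)/(31.6 meV)) = (6/3) × exp(-0.30380) = 1.48.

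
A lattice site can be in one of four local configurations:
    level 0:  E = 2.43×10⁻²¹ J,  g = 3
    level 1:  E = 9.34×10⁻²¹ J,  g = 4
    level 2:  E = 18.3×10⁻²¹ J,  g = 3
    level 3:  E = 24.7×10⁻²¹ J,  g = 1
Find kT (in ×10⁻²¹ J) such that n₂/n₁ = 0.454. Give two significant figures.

n₂/n₁ = (g₂/g₁) exp[−(E₂−E₁)/kT] = 0.454.
⇒ (E₂−E₁)/kT = ln((3/4)/0.454) = ln(1.652) = 0.5020.
kT = 8.96 ×10⁻²¹ J / 0.5020 = 18 ×10⁻²¹ J.

18 ×10⁻²¹ J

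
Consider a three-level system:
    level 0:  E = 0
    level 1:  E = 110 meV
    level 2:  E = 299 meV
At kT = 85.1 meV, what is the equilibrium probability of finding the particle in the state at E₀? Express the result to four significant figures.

0.7667

Eᵢ/kT = 0, 1.29260, 3.51351.
Z = Σ e^(−Eᵢ/kT) = e^(−0) + e^(−1.29260) + e^(−3.51351) = 1.00000 + 0.274556 + 0.0297922 = 1.30435.
P₀ = e^(−E₀/kT) / Z = 1.00000/1.30435 = 0.7667.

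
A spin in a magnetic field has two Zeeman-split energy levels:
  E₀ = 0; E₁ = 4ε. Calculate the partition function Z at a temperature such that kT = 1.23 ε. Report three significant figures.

Z = 1.04

Eᵢ/kT = 0, 3.2520.
Z = Σ e^(−Eᵢ/kT) = e^(−0) + e^(−3.2520) = 1.0000 + 0.038697 = 1.0387.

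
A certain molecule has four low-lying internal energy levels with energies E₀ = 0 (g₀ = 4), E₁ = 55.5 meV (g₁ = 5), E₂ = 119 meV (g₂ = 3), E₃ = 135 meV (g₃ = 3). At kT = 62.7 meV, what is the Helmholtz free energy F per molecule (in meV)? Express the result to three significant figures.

Eᵢ/kT = 0, 0.88517, 1.8979, 2.1531.
Z = Σ gᵢe^(−Eᵢ/kT) = 4·e^(−0) + 5·e^(−0.88517) + 3·e^(−1.8979) + 3·e^(−2.1531) = 4.0000 + 2.0632 + 0.44965 + 0.34837 = 6.8612.
F = −kT ln Z = −62.7 × ln(6.8612) = −62.7 × 1.9259 = -121 meV.

-121 meV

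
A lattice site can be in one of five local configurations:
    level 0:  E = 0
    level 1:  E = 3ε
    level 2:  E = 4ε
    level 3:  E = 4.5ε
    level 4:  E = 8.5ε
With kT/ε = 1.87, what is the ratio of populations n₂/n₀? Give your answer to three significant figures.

n₂/n₀ = exp[−(E₂−E₀)/kT] = exp(−(4ε)/(1.87ε)) = exp(-2.1390) = 0.118.

0.118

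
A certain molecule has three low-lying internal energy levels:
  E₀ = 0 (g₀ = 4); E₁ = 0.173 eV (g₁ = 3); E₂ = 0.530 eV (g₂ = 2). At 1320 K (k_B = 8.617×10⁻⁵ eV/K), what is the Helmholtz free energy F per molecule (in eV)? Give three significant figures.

-0.175 eV

k_BT = 8.617×10⁻⁵ × 1320 K = 0.11374 eV.
Eᵢ/kT = 0, 1.5210, 4.6598.
Z = Σ gᵢe^(−Eᵢ/kT) = 4·e^(−0) + 3·e^(−1.5210) + 2·e^(−4.6598) = 4.0000 + 0.65548 + 0.018937 = 4.6744.
F = −kT ln Z = −0.11374 × ln(4.6744) = −0.11374 × 1.5421 = -0.175 eV.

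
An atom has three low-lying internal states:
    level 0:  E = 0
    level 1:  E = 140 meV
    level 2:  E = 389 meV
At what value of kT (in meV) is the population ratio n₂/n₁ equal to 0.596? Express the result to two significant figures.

n₂/n₁ = exp[−(E₂−E₁)/kT] = 0.596.
⇒ (E₂−E₁)/kT = ln(1/0.596) = ln(1.678) = 0.5176.
kT = 249 meV / 0.5176 = 480 meV.

480 meV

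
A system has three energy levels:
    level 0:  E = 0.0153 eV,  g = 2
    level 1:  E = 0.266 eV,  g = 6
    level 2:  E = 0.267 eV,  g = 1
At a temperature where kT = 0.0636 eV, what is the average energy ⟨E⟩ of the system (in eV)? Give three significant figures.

0.0312 eV

Eᵢ/kT = 0.24057, 4.1824, 4.1981.
Z = Σ gᵢe^(−Eᵢ/kT) = 2·e^(−0.24057) + 6·e^(−4.1824) + 1·e^(−4.1981) = 1.5724 + 0.091571 + 0.015024 = 1.6790.
⟨E⟩ = Σ Eᵢ gᵢe^(−Eᵢ/kT) / Z = (0.0153·1.5724 + 0.266·0.091571 + 0.267·0.015024) / 1.6790 = 0.0312 eV.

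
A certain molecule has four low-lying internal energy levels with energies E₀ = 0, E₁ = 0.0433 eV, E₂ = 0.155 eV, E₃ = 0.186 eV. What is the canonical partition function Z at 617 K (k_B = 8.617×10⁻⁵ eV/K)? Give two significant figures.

k_BT = 8.617×10⁻⁵ × 617 K = 0.05317 eV.
Eᵢ/kT = 0, 0.8144, 2.915, 3.498.
Z = Σ e^(−Eᵢ/kT) = e^(−0) + e^(−0.8144) + e^(−2.915) + e^(−3.498) = 1.000 + 0.4429 + 0.05420 + 0.03026 = 1.527.

Z = 1.5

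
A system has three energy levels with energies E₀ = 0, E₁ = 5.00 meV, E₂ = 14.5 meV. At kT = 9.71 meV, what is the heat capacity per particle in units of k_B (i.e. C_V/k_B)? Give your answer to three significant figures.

0.237

Eᵢ/kT = 0, 0.51493, 1.4933.
Z = Σ e^(−Eᵢ/kT) = e^(−0) + e^(−0.51493) + e^(−1.4933) = 1.0000 + 0.59754 + 0.22463 = 1.8222.
⟨E⟩ = 3.4271 meV, ⟨E²⟩ = 34.116 meV².
C_V/k_B = (⟨E²⟩ − ⟨E⟩²)/(kT)² = (34.116 − 11.745)/94.284 = 0.237.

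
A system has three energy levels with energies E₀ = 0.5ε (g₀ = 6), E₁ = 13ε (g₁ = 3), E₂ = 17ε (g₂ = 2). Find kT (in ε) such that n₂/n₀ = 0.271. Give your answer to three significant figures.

79.7 ε

n₂/n₀ = (g₂/g₀) exp[−(E₂−E₀)/kT] = 0.271.
⇒ (E₂−E₀)/kT = ln((2/6)/0.271) = ln(1.2300) = 0.20701.
kT = 16.5ε / 0.20701 = 79.7 ε.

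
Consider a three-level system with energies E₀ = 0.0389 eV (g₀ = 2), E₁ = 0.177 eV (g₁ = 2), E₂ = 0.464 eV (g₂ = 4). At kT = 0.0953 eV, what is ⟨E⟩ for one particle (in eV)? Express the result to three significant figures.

Eᵢ/kT = 0.40818, 1.8573, 4.8688.
Z = Σ gᵢe^(−Eᵢ/kT) = 2·e^(−0.40818) + 2·e^(−1.8573) + 4·e^(−4.8688) = 1.3297 + 0.31219 + 0.030730 = 1.6726.
⟨E⟩ = Σ Eᵢ gᵢe^(−Eᵢ/kT) / Z = (0.0389·1.3297 + 0.177·0.31219 + 0.464·0.030730) / 1.6726 = 0.0725 eV.

0.0725 eV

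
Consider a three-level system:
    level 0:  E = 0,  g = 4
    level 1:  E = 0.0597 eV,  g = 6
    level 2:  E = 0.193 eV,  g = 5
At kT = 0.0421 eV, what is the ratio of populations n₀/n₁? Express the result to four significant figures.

2.753

n₀/n₁ = (g₀/g₁) exp[−(E₀−E₁)/kT] = (4/6) × exp(−(-0.0597 eV)/(0.0421 eV)) = (4/6) × exp(1.41805) = 2.753.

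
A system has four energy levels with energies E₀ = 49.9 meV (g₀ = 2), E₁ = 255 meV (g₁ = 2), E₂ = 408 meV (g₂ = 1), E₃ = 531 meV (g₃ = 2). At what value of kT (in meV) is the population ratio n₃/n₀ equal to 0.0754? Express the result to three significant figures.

n₃/n₀ = (g₃/g₀) exp[−(E₃−E₀)/kT] = 0.0754.
⇒ (E₃−E₀)/kT = ln((2/2)/0.0754) = ln(13.263) = 2.5850.
kT = 481.1 meV / 2.5850 = 186 meV.

186 meV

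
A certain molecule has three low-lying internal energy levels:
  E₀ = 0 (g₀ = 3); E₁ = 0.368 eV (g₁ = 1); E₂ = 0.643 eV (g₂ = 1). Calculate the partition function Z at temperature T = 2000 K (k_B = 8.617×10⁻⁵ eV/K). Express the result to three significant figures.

Z = 3.14

k_BT = 8.617×10⁻⁵ × 2000 K = 0.17234 eV.
Eᵢ/kT = 0, 2.1353, 3.7310.
Z = Σ gᵢe^(−Eᵢ/kT) = 3·e^(−0) + 1·e^(−2.1353) + 1·e^(−3.7310) = 3.0000 + 0.11821 + 0.023969 = 3.1422.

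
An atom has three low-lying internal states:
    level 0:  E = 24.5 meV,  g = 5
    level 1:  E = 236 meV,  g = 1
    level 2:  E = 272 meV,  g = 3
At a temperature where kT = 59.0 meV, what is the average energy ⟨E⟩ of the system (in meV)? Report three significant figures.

27.9 meV

Eᵢ/kT = 0.41525, 4.0000, 4.6102.
Z = Σ gᵢe^(−Eᵢ/kT) = 5·e^(−0.41525) + 1·e^(−4.0000) + 3·e^(−4.6102) = 3.3009 + 0.018316 + 0.029849 = 3.3491.
⟨E⟩ = Σ Eᵢ gᵢe^(−Eᵢ/kT) / Z = (24.5·3.3009 + 236·0.018316 + 272·0.029849) / 3.3491 = 27.9 meV.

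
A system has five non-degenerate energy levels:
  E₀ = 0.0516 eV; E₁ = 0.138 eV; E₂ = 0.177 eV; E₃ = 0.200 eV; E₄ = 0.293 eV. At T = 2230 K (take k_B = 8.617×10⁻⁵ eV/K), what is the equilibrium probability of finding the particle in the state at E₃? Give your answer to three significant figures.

k_BT = 8.617×10⁻⁵ × 2230 K = 0.19216 eV.
Eᵢ/kT = 0.26853, 0.71815, 0.92111, 1.0408, 1.5248.
Z = Σ e^(−Eᵢ/kT) = e^(−0.26853) + e^(−0.71815) + e^(−0.92111) + e^(−1.0408) + e^(−1.5248) = 0.76450 + 0.48765 + 0.39808 + 0.35317 + 0.21766 = 2.2211.
P₃ = e^(−E₃/kT) / Z = 0.35317/2.2211 = 0.159.

0.159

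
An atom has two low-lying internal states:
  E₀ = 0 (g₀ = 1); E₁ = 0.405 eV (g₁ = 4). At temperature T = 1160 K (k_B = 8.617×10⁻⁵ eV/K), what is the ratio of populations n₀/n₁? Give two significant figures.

14

k_BT = 8.617×10⁻⁵ × 1160 K = 0.09996 eV.
n₀/n₁ = (g₀/g₁) exp[−(E₀−E₁)/kT] = (1/4) × exp(−(-0.405 eV)/(0.09996 eV)) = (1/4) × exp(4.052) = 14.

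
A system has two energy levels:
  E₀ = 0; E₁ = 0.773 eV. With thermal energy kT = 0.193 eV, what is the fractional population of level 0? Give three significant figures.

Eᵢ/kT = 0, 4.0052.
Z = Σ e^(−Eᵢ/kT) = e^(−0) + e^(−4.0052) = 1.0000 + 0.018221 = 1.0182.
P₀ = e^(−E₀/kT) / Z = 1.0000/1.0182 = 0.982.

0.982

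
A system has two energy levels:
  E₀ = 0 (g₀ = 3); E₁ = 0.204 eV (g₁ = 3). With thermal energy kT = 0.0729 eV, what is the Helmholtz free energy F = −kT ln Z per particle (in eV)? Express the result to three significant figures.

Eᵢ/kT = 0, 2.7984.
Z = Σ gᵢe^(−Eᵢ/kT) = 3·e^(−0) + 3·e^(−2.7984) = 3.0000 + 0.18272 = 3.1827.
F = −kT ln Z = −0.0729 × ln(3.1827) = −0.0729 × 1.1577 = -0.0844 eV.

-0.0844 eV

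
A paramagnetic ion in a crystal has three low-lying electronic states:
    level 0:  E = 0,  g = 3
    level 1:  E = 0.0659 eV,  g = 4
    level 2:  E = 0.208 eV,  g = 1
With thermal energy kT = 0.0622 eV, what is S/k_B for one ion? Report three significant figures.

Eᵢ/kT = 0, 1.0595, 3.3441.
Z = Σ gᵢe^(−Eᵢ/kT) = 3·e^(−0) + 4·e^(−1.0595) + 1·e^(−3.3441) = 3.0000 + 1.3865 + 0.035292 = 4.4218.
⟨E⟩ = Σ EᵢPᵢ = 0.022324 eV.
S/k_B = ln Z + ⟨E⟩/kT = ln(4.4218) + 0.022324/0.0622 = 1.4865 + 0.35891 = 1.85.

1.85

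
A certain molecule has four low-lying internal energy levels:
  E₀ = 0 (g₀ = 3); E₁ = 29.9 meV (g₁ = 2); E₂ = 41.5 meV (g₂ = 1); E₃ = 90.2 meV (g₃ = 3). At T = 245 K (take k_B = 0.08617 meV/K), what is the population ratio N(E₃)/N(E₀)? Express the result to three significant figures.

k_BT = 0.08617 × 245 K = 21.112 meV.
n₃/n₀ = (g₃/g₀) exp[−(E₃−E₀)/kT] = (3/3) × exp(−(90.2 meV)/(21.112 meV)) = (3/3) × exp(-4.2725) = 0.0139.

0.0139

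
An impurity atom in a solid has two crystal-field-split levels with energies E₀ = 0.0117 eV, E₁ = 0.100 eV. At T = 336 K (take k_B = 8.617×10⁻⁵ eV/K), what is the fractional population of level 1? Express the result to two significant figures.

k_BT = 8.617×10⁻⁵ × 336 K = 0.02895 eV.
Eᵢ/kT = 0.4041, 3.454.
Z = Σ e^(−Eᵢ/kT) = e^(−0.4041) + e^(−3.454) = 0.6676 + 0.03162 = 0.6992.
P₁ = e^(−E₁/kT) / Z = 0.03162/0.6992 = 0.045.

0.045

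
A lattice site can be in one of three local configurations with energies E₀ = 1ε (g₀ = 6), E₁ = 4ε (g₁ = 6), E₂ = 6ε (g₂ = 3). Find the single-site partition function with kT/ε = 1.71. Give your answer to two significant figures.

Z = 4.0

Eᵢ/kT = 0.5848, 2.339, 3.509.
Z = Σ gᵢe^(−Eᵢ/kT) = 6·e^(−0.5848) + 6·e^(−2.339) + 3·e^(−3.509) = 3.343 + 0.5785 + 0.08978 = 4.011.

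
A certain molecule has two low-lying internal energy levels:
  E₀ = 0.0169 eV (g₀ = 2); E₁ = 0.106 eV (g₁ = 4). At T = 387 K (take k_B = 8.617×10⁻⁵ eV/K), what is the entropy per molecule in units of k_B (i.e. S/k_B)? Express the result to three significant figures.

k_BT = 8.617×10⁻⁵ × 387 K = 0.033348 eV.
Eᵢ/kT = 0.50678, 3.1786.
Z = Σ gᵢe^(−Eᵢ/kT) = 2·e^(−0.50678) + 4·e^(−3.1786) = 1.2049 + 0.16658 = 1.3715.
⟨E⟩ = Σ EᵢPᵢ = 0.027722 eV.
S/k_B = ln Z + ⟨E⟩/kT = ln(1.3715) + 0.027722/0.033348 = 0.31591 + 0.83129 = 1.15.

1.15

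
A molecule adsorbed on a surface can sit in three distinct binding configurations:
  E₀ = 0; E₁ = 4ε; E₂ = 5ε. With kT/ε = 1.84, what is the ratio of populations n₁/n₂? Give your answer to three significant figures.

n₁/n₂ = exp[−(E₁−E₂)/kT] = exp(−(-1ε)/(1.84ε)) = exp(0.54348) = 1.72.

1.72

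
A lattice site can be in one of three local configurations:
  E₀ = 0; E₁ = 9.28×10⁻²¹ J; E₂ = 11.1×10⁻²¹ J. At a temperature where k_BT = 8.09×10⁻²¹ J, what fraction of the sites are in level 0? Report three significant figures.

Eᵢ/kT = 0, 1.1471, 1.3721.
Z = Σ e^(−Eᵢ/kT) = e^(−0) + e^(−1.1471) + e^(−1.3721) = 1.0000 + 0.31756 + 0.25357 = 1.5711.
P₀ = e^(−E₀/kT) / Z = 1.0000/1.5711 = 0.636.

0.636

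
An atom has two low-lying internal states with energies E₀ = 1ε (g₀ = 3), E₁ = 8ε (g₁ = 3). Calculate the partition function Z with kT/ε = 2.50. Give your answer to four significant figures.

Z = 2.133

Eᵢ/kT = 0.400000, 3.20000.
Z = Σ gᵢe^(−Eᵢ/kT) = 3·e^(−0.400000) + 3·e^(−3.20000) = 2.01096 + 0.122287 = 2.13325.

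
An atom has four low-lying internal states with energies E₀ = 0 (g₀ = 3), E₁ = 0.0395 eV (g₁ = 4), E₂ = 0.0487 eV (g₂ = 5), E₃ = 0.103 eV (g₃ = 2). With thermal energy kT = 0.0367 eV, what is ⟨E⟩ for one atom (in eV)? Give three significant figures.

0.0225 eV

Eᵢ/kT = 0, 1.0763, 1.3270, 2.8065.
Z = Σ gᵢe^(−Eᵢ/kT) = 3·e^(−0) + 4·e^(−1.0763) + 5·e^(−1.3270) + 2·e^(−2.8065) = 3.0000 + 1.3634 + 1.3264 + 0.12083 = 5.8106.
⟨E⟩ = Σ Eᵢ gᵢe^(−Eᵢ/kT) / Z = (0·3.0000 + 0.0395·1.3634 + 0.0487·1.3264 + 0.103·0.12083) / 5.8106 = 0.0225 eV.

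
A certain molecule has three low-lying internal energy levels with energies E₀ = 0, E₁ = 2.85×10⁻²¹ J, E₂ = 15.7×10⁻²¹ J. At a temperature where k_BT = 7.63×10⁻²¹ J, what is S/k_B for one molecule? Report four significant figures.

Eᵢ/kT = 0, 0.373526, 2.05767.
Z = Σ e^(−Eᵢ/kT) = e^(−0) + e^(−0.373526) + e^(−2.05767) = 1.00000 + 0.688303 + 0.127751 = 1.81605.
⟨E⟩ = Σ EᵢPᵢ = 2.18461 ×10⁻²¹ J.
S/k_B = ln Z + ⟨E⟩/kT = ln(1.81605) + 2.18461/7.63 = 0.596664 + 0.286318 = 0.8830.

0.8830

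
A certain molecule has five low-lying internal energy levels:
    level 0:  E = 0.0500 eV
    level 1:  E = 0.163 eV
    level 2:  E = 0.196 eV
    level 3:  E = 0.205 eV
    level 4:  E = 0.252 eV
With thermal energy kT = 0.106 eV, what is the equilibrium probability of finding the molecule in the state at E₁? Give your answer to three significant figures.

0.174

Eᵢ/kT = 0.47170, 1.5377, 1.8491, 1.9340, 2.3774.
Z = Σ e^(−Eᵢ/kT) = e^(−0.47170) + e^(−1.5377) + e^(−1.8491) + e^(−1.9340) + e^(−2.3774) = 0.62394 + 0.21487 + 0.15738 + 0.14457 + 0.092792 = 1.2336.
P₁ = e^(−E₁/kT) / Z = 0.21487/1.2336 = 0.174.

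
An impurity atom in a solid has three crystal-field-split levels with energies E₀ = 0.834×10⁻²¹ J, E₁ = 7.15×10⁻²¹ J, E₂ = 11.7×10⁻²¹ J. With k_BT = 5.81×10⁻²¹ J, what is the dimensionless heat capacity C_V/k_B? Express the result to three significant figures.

0.436

Eᵢ/kT = 0.14355, 1.2306, 2.0138.
Z = Σ e^(−Eᵢ/kT) = e^(−0.14355) + e^(−1.2306) + e^(−2.0138) = 0.86628 + 0.29212 + 0.13348 = 1.2919.
⟨E⟩ = 3.3848, ⟨E²⟩ = 26.170.
C_V/k_B = (⟨E²⟩ − ⟨E⟩²)/(kT)² = (26.170 − 11.457)/33.756 = 0.436.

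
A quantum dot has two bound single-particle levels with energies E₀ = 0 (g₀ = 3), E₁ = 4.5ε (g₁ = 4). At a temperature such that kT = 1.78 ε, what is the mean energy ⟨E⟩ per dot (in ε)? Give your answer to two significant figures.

Eᵢ/kT = 0, 2.528.
Z = Σ gᵢe^(−Eᵢ/kT) = 3·e^(−0) + 4·e^(−2.528) = 3.000 + 0.3193 = 3.319.
⟨E⟩ = Σ Eᵢ gᵢe^(−Eᵢ/kT) / Z = (0·3.000 + 4.5·0.3193) / 3.319 = 0.43 ε.

0.43 ε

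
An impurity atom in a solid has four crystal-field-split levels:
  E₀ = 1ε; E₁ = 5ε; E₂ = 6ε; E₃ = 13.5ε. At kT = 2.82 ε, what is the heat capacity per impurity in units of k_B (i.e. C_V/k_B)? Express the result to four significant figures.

Eᵢ/kT = 0.354610, 1.77305, 2.12766, 4.78723.
Z = Σ e^(−Eᵢ/kT) = e^(−0.354610) + e^(−1.77305) + e^(−2.12766) + e^(−4.78723) = 0.701447 + 0.169814 + 0.119116 + 0.00833551 = 0.998713.
⟨E⟩ = 2.38081 ε, ⟨E²⟩ = 10.7680 ε².
C_V/k_B = (⟨E²⟩ − ⟨E⟩²)/(kT)² = (10.7680 − 5.66826)/7.95240 = 0.6413.

0.6413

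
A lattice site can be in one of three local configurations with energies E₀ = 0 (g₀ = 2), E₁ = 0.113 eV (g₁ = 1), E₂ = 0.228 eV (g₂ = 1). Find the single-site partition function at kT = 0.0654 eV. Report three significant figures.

Eᵢ/kT = 0, 1.7278, 3.4862.
Z = Σ gᵢe^(−Eᵢ/kT) = 2·e^(−0) + 1·e^(−1.7278) + 1·e^(−3.4862) = 2.0000 + 0.17767 + 0.030617 = 2.2083.

Z = 2.21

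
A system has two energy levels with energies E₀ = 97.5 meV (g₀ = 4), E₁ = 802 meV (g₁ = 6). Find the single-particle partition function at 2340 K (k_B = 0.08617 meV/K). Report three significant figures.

Z = 2.58

k_BT = 0.08617 × 2340 K = 201.64 meV.
Eᵢ/kT = 0.48354, 3.9774.
Z = Σ gᵢe^(−Eᵢ/kT) = 4·e^(−0.48354) + 6·e^(−3.9774) = 2.4664 + 0.11241 = 2.5788.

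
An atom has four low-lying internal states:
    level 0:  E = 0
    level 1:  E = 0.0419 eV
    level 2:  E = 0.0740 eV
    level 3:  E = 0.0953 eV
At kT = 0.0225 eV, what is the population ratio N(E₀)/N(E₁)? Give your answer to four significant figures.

6.438

n₀/n₁ = exp[−(E₀−E₁)/kT] = exp(−(-0.0419 eV)/(0.0225 eV)) = exp(1.86222) = 6.438.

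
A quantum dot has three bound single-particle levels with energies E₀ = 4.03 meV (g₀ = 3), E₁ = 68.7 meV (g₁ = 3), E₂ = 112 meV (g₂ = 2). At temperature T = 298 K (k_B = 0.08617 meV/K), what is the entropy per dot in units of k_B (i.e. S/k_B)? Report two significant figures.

k_BT = 0.08617 × 298 K = 25.68 meV.
Eᵢ/kT = 0.1569, 2.675, 4.361.
Z = Σ gᵢe^(−Eᵢ/kT) = 3·e^(−0.1569) + 3·e^(−2.675) + 2·e^(−4.361) = 2.564 + 0.2067 + 0.02553 = 2.796.
⟨E⟩ = Σ EᵢPᵢ = 9.797 meV.
S/k_B = ln Z + ⟨E⟩/kT = ln(2.796) + 9.797/25.68 = 1.028 + 0.3815 = 1.4.

1.4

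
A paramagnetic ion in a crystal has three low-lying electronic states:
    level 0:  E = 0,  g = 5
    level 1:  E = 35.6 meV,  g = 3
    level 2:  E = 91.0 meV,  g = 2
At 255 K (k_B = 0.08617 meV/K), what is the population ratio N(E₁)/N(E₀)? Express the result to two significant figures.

0.12

k_BT = 0.08617 × 255 K = 21.97 meV.
n₁/n₀ = (g₁/g₀) exp[−(E₁−E₀)/kT] = (3/5) × exp(−(35.6 meV)/(21.97 meV)) = (3/5) × exp(-1.620) = 0.12.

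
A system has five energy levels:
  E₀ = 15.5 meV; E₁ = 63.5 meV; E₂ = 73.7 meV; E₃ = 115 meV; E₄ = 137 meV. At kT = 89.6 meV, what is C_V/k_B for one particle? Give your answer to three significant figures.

0.213

Eᵢ/kT = 0.17299, 0.70871, 0.82254, 1.2835, 1.5290.
Z = Σ e^(−Eᵢ/kT) = e^(−0.17299) + e^(−0.70871) + e^(−0.82254) + e^(−1.2835) + e^(−1.5290) = 0.84115 + 0.49228 + 0.43931 + 0.27707 + 0.21675 = 2.2666.
⟨E⟩ = 60.987 meV, ⟨E²⟩ = 5429.1 meV².
C_V/k_B = (⟨E²⟩ − ⟨E⟩²)/(kT)² = (5429.1 − 3719.4)/8028.2 = 0.213.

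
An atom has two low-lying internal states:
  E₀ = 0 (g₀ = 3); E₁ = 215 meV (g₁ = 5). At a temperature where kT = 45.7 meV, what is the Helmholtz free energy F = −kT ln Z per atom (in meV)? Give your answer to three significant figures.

Eᵢ/kT = 0, 4.7046.
Z = Σ gᵢe^(−Eᵢ/kT) = 3·e^(−0) + 5·e^(−4.7046) = 3.0000 + 0.045268 = 3.0453.
F = −kT ln Z = −45.7 × ln(3.0453) = −45.7 × 1.1136 = -50.9 meV.

-50.9 meV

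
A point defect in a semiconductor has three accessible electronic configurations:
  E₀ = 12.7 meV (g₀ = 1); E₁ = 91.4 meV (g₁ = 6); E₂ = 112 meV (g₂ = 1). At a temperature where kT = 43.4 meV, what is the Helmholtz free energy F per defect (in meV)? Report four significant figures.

Eᵢ/kT = 0.292627, 2.10599, 2.58065.
Z = Σ gᵢe^(−Eᵢ/kT) = 1·e^(−0.292627) + 6·e^(−2.10599) + 1·e^(−2.58065) = 0.746300 + 0.730351 + 0.0757248 = 1.55238.
F = −kT ln Z = −43.4 × ln(1.55238) = −43.4 × 0.439789 = -19.09 meV.

-19.09 meV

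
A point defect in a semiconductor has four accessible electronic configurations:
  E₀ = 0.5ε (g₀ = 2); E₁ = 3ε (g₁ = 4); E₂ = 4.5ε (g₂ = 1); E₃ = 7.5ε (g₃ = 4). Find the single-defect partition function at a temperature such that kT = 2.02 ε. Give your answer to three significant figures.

Z = 2.67

Eᵢ/kT = 0.24752, 1.4851, 2.2277, 3.7129.
Z = Σ gᵢe^(−Eᵢ/kT) = 2·e^(−0.24752) + 4·e^(−1.4851) + 1·e^(−2.2277) + 4·e^(−3.7129) = 1.5615 + 0.90592 + 0.10778 + 0.097627 = 2.6728.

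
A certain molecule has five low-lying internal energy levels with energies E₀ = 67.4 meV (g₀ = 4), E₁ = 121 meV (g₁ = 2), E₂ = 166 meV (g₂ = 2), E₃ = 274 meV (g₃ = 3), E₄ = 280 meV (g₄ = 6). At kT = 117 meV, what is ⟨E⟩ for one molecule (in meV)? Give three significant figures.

Eᵢ/kT = 0.57607, 1.0342, 1.4188, 2.3419, 2.3932.
Z = Σ gᵢe^(−Eᵢ/kT) = 4·e^(−0.57607) + 2·e^(−1.0342) + 2·e^(−1.4188) + 3·e^(−2.3419) + 6·e^(−2.3932) = 2.2484 + 0.71102 + 0.48401 + 0.28843 + 0.54802 = 4.2799.
⟨E⟩ = Σ Eᵢ gᵢe^(−Eᵢ/kT) / Z = (67.4·2.2484 + 121·0.71102 + 166·0.48401 + 274·0.28843 + 280·0.54802) / 4.2799 = 129 meV.

129 meV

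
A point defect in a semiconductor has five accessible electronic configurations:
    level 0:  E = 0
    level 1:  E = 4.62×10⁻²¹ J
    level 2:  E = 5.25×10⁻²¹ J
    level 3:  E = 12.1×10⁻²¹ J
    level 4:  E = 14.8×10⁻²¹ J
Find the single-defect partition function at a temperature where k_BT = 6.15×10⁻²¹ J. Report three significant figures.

Z = 2.13

Eᵢ/kT = 0, 0.75122, 0.85366, 1.9675, 2.4065.
Z = Σ e^(−Eᵢ/kT) = e^(−0) + e^(−0.75122) + e^(−0.85366) + e^(−1.9675) + e^(−2.4065) = 1.0000 + 0.47179 + 0.42585 + 0.13981 + 0.090130 = 2.1276.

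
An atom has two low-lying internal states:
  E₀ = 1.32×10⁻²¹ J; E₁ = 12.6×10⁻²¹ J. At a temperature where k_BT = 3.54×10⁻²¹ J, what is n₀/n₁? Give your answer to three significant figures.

24.2

n₀/n₁ = exp[−(E₀−E₁)/kT] = exp(−(-11.28 ×10⁻²¹ J)/(3.54 ×10⁻²¹ J)) = exp(3.1864) = 24.2.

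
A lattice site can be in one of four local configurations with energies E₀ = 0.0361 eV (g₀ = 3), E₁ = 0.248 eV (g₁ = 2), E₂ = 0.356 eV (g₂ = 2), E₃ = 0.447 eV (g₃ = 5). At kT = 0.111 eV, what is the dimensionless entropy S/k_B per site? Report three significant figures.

1.64

Eᵢ/kT = 0.32523, 2.2342, 3.2072, 4.0270.
Z = Σ gᵢe^(−Eᵢ/kT) = 3·e^(−0.32523) + 2·e^(−2.2342) + 2·e^(−3.2072) + 5·e^(−4.0270) = 2.1671 + 0.21416 + 0.080940 + 0.089139 = 2.5513.
⟨E⟩ = Σ EᵢPᵢ = 0.078393 eV.
S/k_B = ln Z + ⟨E⟩/kT = ln(2.5513) + 0.078393/0.111 = 0.93660 + 0.70624 = 1.64.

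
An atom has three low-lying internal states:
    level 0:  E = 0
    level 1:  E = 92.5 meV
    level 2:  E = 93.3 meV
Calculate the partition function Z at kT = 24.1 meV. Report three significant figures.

Z = 1.04

Eᵢ/kT = 0, 3.8382, 3.8714.
Z = Σ e^(−Eᵢ/kT) = e^(−0) + e^(−3.8382) + e^(−3.8714) = 1.0000 + 0.021532 + 0.020829 = 1.0424.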